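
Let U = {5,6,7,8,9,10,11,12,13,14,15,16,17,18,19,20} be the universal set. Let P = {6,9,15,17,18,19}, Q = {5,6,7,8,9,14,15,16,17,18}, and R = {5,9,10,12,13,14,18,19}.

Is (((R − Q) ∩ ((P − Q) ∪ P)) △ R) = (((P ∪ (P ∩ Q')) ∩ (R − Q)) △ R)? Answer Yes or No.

Yes

R − Q = {10,12,13,19}
P − Q = {19}
(P − Q) ∪ P = {6,9,15,17,18,19}
(R − Q) ∩ ((P − Q) ∪ P) = {19}
((R − Q) ∩ ((P − Q) ∪ P)) △ R = {5,9,10,12,13,14,18}
Q' = {10,11,12,13,19,20}
P ∩ Q' = {19}
P ∪ (P ∩ Q') = {6,9,15,17,18,19}
(P ∪ (P ∩ Q')) ∩ (R − Q) = {19}
((P ∪ (P ∩ Q')) ∩ (R − Q)) △ R = {5,9,10,12,13,14,18}
Both equal {5,9,10,12,13,14,18}, so ((R − Q) ∩ ((P − Q) ∪ P)) △ R = ((P ∪ (P ∩ Q')) ∩ (R − Q)) △ R.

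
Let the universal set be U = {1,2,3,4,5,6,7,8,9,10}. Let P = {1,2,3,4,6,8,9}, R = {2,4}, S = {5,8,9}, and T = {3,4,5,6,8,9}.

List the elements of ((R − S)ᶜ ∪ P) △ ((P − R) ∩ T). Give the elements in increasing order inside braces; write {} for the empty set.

{1,2,4,5,7,10}

R − S = {2,4}
(R − S)ᶜ = {1,3,5,6,7,8,9,10}
(R − S)ᶜ ∪ P = {1,2,3,4,5,6,7,8,9,10}
P − R = {1,3,6,8,9}
(P − R) ∩ T = {3,6,8,9}
((R − S)ᶜ ∪ P) △ ((P − R) ∩ T) = {1,2,4,5,7,10}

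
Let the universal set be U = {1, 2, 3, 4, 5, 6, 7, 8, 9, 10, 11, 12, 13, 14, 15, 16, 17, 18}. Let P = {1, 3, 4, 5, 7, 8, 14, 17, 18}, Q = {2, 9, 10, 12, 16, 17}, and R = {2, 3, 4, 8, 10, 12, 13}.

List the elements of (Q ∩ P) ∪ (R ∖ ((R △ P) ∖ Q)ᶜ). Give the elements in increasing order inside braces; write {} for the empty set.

Q ∩ P = {17}
R △ P = {1, 2, 5, 7, 10, 12, 13, 14, 17, 18}
(R △ P) ∖ Q = {1, 5, 7, 13, 14, 18}
((R △ P) ∖ Q)ᶜ = {2, 3, 4, 6, 8, 9, 10, 11, 12, 15, 16, 17}
R ∖ ((R △ P) ∖ Q)ᶜ = {13}
(Q ∩ P) ∪ (R ∖ ((R △ P) ∖ Q)ᶜ) = {13, 17}

{13, 17}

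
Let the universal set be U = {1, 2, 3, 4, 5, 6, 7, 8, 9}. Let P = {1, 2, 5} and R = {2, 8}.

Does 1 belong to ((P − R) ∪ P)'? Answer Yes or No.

1 ∈ P and 1 ∉ R, so 1 ∈ P − R
1 ∈ (P − R) and 1 ∈ P, so 1 ∈ (P − R) ∪ P
1 ∉ ((P − R) ∪ P)' since 1 ∈ ((P − R) ∪ P)

No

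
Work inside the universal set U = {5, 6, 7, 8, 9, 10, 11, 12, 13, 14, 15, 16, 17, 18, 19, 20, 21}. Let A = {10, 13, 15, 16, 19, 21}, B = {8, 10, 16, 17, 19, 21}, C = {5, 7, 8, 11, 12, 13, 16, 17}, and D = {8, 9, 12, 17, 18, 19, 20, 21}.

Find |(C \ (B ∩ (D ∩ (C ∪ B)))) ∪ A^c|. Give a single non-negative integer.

C ∪ B = {5, 7, 8, 10, 11, 12, 13, 16, 17, 19, 21}
D ∩ (C ∪ B) = {8, 12, 17, 19, 21}
B ∩ (D ∩ (C ∪ B)) = {8, 17, 19, 21}
C \ (B ∩ (D ∩ (C ∪ B))) = {5, 7, 11, 12, 13, 16}
A^c = {5, 6, 7, 8, 9, 11, 12, 14, 17, 18, 20}
(C \ (B ∩ (D ∩ (C ∪ B)))) ∪ A^c = {5, 6, 7, 8, 9, 11, 12, 13, 14, 16, 17, 18, 20}
|(C \ (B ∩ (D ∩ (C ∪ B)))) ∪ A^c| = 13

13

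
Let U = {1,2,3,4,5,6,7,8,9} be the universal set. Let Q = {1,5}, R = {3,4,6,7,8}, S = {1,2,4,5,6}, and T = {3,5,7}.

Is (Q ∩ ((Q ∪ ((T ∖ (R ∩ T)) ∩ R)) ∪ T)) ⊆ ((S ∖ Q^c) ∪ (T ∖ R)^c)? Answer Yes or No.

R ∩ T = {3,7}
T ∖ (R ∩ T) = {5}
(T ∖ (R ∩ T)) ∩ R = {}
Q ∪ ((T ∖ (R ∩ T)) ∩ R) = {1,5}
(Q ∪ ((T ∖ (R ∩ T)) ∩ R)) ∪ T = {1,3,5,7}
Q ∩ ((Q ∪ ((T ∖ (R ∩ T)) ∩ R)) ∪ T) = {1,5}
Q^c = {2,3,4,6,7,8,9}
S ∖ Q^c = {1,5}
T ∖ R = {5}
(T ∖ R)^c = {1,2,3,4,6,7,8,9}
(S ∖ Q^c) ∪ (T ∖ R)^c = {1,2,3,4,5,6,7,8,9}
Every element of {1,5} is in {1,2,3,4,5,6,7,8,9}, so Q ∩ ((Q ∪ ((T ∖ (R ∩ T)) ∩ R)) ∪ T) ⊆ (S ∖ Q^c) ∪ (T ∖ R)^c.

Yes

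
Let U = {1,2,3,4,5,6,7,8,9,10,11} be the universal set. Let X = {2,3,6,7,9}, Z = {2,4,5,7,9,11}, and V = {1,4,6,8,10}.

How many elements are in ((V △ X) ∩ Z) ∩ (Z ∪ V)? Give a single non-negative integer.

4

V △ X = {1,2,3,4,7,8,9,10}
(V △ X) ∩ Z = {2,4,7,9}
Z ∪ V = {1,2,4,5,6,7,8,9,10,11}
((V △ X) ∩ Z) ∩ (Z ∪ V) = {2,4,7,9}
|((V △ X) ∩ Z) ∩ (Z ∪ V)| = 4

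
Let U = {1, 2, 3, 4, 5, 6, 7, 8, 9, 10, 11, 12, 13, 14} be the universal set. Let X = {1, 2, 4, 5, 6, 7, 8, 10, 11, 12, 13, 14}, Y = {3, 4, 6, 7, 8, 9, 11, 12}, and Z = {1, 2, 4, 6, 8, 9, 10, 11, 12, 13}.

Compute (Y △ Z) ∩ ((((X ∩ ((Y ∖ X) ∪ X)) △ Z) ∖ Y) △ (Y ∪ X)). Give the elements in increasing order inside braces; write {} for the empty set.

Y △ Z = {1, 2, 3, 7, 10, 13}
Y ∖ X = {3, 9}
(Y ∖ X) ∪ X = {1, 2, 3, 4, 5, 6, 7, 8, 9, 10, 11, 12, 13, 14}
X ∩ ((Y ∖ X) ∪ X) = {1, 2, 4, 5, 6, 7, 8, 10, 11, 12, 13, 14}
(X ∩ ((Y ∖ X) ∪ X)) △ Z = {5, 7, 9, 14}
((X ∩ ((Y ∖ X) ∪ X)) △ Z) ∖ Y = {5, 14}
Y ∪ X = {1, 2, 3, 4, 5, 6, 7, 8, 9, 10, 11, 12, 13, 14}
(((X ∩ ((Y ∖ X) ∪ X)) △ Z) ∖ Y) △ (Y ∪ X) = {1, 2, 3, 4, 6, 7, 8, 9, 10, 11, 12, 13}
(Y △ Z) ∩ ((((X ∩ ((Y ∖ X) ∪ X)) △ Z) ∖ Y) △ (Y ∪ X)) = {1, 2, 3, 7, 10, 13}

{1, 2, 3, 7, 10, 13}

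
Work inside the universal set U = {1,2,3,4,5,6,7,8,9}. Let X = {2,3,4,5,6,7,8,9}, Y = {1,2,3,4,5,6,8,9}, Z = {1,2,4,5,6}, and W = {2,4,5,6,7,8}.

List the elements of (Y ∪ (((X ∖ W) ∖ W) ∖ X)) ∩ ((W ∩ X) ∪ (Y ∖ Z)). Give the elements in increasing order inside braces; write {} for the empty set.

{2,3,4,5,6,8,9}

X ∖ W = {3,9}
(X ∖ W) ∖ W = {3,9}
((X ∖ W) ∖ W) ∖ X = {}
Y ∪ (((X ∖ W) ∖ W) ∖ X) = {1,2,3,4,5,6,8,9}
W ∩ X = {2,4,5,6,7,8}
Y ∖ Z = {3,8,9}
(W ∩ X) ∪ (Y ∖ Z) = {2,3,4,5,6,7,8,9}
(Y ∪ (((X ∖ W) ∖ W) ∖ X)) ∩ ((W ∩ X) ∪ (Y ∖ Z)) = {2,3,4,5,6,8,9}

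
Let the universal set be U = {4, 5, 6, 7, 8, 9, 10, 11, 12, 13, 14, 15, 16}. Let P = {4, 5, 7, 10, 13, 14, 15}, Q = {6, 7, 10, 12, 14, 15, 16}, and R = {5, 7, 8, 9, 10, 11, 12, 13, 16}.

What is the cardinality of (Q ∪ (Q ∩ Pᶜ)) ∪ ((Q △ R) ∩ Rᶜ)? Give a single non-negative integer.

Pᶜ = {6, 8, 9, 11, 12, 16}
Q ∩ Pᶜ = {6, 12, 16}
Q ∪ (Q ∩ Pᶜ) = {6, 7, 10, 12, 14, 15, 16}
Q △ R = {5, 6, 8, 9, 11, 13, 14, 15}
Rᶜ = {4, 6, 14, 15}
(Q △ R) ∩ Rᶜ = {6, 14, 15}
(Q ∪ (Q ∩ Pᶜ)) ∪ ((Q △ R) ∩ Rᶜ) = {6, 7, 10, 12, 14, 15, 16}
|(Q ∪ (Q ∩ Pᶜ)) ∪ ((Q △ R) ∩ Rᶜ)| = 7

7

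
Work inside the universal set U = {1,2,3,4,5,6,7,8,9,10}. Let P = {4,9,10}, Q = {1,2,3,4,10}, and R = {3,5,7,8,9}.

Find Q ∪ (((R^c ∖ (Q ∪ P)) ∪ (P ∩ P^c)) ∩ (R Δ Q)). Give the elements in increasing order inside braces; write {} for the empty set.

{1,2,3,4,10}

R^c = {1,2,4,6,10}
Q ∪ P = {1,2,3,4,9,10}
R^c ∖ (Q ∪ P) = {6}
P^c = {1,2,3,5,6,7,8}
P ∩ P^c = {}
(R^c ∖ (Q ∪ P)) ∪ (P ∩ P^c) = {6}
R Δ Q = {1,2,4,5,7,8,9,10}
((R^c ∖ (Q ∪ P)) ∪ (P ∩ P^c)) ∩ (R Δ Q) = {}
Q ∪ (((R^c ∖ (Q ∪ P)) ∪ (P ∩ P^c)) ∩ (R Δ Q)) = {1,2,3,4,10}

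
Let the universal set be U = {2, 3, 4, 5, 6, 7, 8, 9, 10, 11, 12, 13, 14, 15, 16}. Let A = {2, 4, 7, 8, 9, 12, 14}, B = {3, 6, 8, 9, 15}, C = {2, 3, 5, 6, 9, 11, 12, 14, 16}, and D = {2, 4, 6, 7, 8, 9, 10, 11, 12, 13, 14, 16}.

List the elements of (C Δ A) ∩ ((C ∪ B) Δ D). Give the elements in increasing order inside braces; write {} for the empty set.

C Δ A = {3, 4, 5, 6, 7, 8, 11, 16}
C ∪ B = {2, 3, 5, 6, 8, 9, 11, 12, 14, 15, 16}
(C ∪ B) Δ D = {3, 4, 5, 7, 10, 13, 15}
(C Δ A) ∩ ((C ∪ B) Δ D) = {3, 4, 5, 7}

{3, 4, 5, 7}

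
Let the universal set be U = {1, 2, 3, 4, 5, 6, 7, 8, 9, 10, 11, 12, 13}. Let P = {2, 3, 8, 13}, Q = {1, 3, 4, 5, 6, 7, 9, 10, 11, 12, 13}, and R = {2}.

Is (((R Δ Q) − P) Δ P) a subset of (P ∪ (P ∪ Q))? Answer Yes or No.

Yes

R Δ Q = {1, 2, 3, 4, 5, 6, 7, 9, 10, 11, 12, 13}
(R Δ Q) − P = {1, 4, 5, 6, 7, 9, 10, 11, 12}
((R Δ Q) − P) Δ P = {1, 2, 3, 4, 5, 6, 7, 8, 9, 10, 11, 12, 13}
P ∪ Q = {1, 2, 3, 4, 5, 6, 7, 8, 9, 10, 11, 12, 13}
P ∪ (P ∪ Q) = {1, 2, 3, 4, 5, 6, 7, 8, 9, 10, 11, 12, 13}
Every element of {1, 2, 3, 4, 5, 6, 7, 8, 9, 10, 11, 12, 13} is in {1, 2, 3, 4, 5, 6, 7, 8, 9, 10, 11, 12, 13}, so ((R Δ Q) − P) Δ P ⊆ P ∪ (P ∪ Q).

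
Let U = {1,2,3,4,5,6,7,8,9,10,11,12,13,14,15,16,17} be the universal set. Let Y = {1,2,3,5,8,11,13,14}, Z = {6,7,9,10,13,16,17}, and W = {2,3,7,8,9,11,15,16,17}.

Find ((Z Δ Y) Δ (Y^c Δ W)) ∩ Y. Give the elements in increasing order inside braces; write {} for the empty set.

Z Δ Y = {1,2,3,5,6,7,8,9,10,11,14,16,17}
Y^c = {4,6,7,9,10,12,15,16,17}
Y^c Δ W = {2,3,4,6,8,10,11,12}
(Z Δ Y) Δ (Y^c Δ W) = {1,4,5,7,9,12,14,16,17}
((Z Δ Y) Δ (Y^c Δ W)) ∩ Y = {1,5,14}

{1,5,14}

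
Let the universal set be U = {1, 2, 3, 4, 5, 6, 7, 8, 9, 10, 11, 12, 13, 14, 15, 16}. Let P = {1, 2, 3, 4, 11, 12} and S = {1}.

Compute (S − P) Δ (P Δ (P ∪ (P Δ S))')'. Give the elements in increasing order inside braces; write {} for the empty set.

{}

S − P = {}
P Δ S = {2, 3, 4, 11, 12}
P ∪ (P Δ S) = {1, 2, 3, 4, 11, 12}
(P ∪ (P Δ S))' = {5, 6, 7, 8, 9, 10, 13, 14, 15, 16}
P Δ (P ∪ (P Δ S))' = {1, 2, 3, 4, 5, 6, 7, 8, 9, 10, 11, 12, 13, 14, 15, 16}
(P Δ (P ∪ (P Δ S))')' = {}
(S − P) Δ (P Δ (P ∪ (P Δ S))')' = {}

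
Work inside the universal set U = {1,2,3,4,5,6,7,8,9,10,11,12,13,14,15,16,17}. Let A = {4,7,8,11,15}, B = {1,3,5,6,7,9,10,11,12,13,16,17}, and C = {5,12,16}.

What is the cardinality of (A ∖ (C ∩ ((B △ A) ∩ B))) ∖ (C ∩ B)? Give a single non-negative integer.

5

B △ A = {1,3,4,5,6,8,9,10,12,13,15,16,17}
(B △ A) ∩ B = {1,3,5,6,9,10,12,13,16,17}
C ∩ ((B △ A) ∩ B) = {5,12,16}
A ∖ (C ∩ ((B △ A) ∩ B)) = {4,7,8,11,15}
C ∩ B = {5,12,16}
(A ∖ (C ∩ ((B △ A) ∩ B))) ∖ (C ∩ B) = {4,7,8,11,15}
|(A ∖ (C ∩ ((B △ A) ∩ B))) ∖ (C ∩ B)| = 5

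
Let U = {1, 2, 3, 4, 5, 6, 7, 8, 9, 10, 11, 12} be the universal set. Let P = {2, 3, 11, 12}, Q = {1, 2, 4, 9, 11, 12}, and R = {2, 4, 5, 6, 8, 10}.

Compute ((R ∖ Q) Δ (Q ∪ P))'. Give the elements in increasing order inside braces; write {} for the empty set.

{7}

R ∖ Q = {5, 6, 8, 10}
Q ∪ P = {1, 2, 3, 4, 9, 11, 12}
(R ∖ Q) Δ (Q ∪ P) = {1, 2, 3, 4, 5, 6, 8, 9, 10, 11, 12}
((R ∖ Q) Δ (Q ∪ P))' = {7}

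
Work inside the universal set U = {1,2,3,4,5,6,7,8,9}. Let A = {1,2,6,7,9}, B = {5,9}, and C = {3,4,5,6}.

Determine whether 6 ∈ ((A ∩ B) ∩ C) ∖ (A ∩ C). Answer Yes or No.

No

6 ∈ A and 6 ∉ B, so 6 ∉ A ∩ B
6 ∉ (A ∩ B) and 6 ∈ C, so 6 ∉ (A ∩ B) ∩ C
6 ∈ A and 6 ∈ C, so 6 ∈ A ∩ C
6 ∉ ((A ∩ B) ∩ C) and 6 ∈ (A ∩ C), so 6 ∉ ((A ∩ B) ∩ C) ∖ (A ∩ C)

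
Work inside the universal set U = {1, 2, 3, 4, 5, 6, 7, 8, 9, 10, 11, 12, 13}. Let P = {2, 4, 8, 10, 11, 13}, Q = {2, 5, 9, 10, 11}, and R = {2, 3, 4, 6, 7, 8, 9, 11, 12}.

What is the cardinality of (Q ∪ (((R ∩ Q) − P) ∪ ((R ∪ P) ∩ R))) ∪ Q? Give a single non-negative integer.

R ∩ Q = {2, 9, 11}
(R ∩ Q) − P = {9}
R ∪ P = {2, 3, 4, 6, 7, 8, 9, 10, 11, 12, 13}
(R ∪ P) ∩ R = {2, 3, 4, 6, 7, 8, 9, 11, 12}
((R ∩ Q) − P) ∪ ((R ∪ P) ∩ R) = {2, 3, 4, 6, 7, 8, 9, 11, 12}
Q ∪ (((R ∩ Q) − P) ∪ ((R ∪ P) ∩ R)) = {2, 3, 4, 5, 6, 7, 8, 9, 10, 11, 12}
(Q ∪ (((R ∩ Q) − P) ∪ ((R ∪ P) ∩ R))) ∪ Q = {2, 3, 4, 5, 6, 7, 8, 9, 10, 11, 12}
|(Q ∪ (((R ∩ Q) − P) ∪ ((R ∪ P) ∩ R))) ∪ Q| = 11

11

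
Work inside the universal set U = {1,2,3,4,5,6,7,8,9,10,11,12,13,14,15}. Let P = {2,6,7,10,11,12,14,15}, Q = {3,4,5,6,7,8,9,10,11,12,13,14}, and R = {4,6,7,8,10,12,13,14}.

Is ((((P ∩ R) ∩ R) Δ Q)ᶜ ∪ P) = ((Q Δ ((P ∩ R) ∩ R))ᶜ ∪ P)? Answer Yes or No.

Yes

P ∩ R = {6,7,10,12,14}
(P ∩ R) ∩ R = {6,7,10,12,14}
((P ∩ R) ∩ R) Δ Q = {3,4,5,8,9,11,13}
(((P ∩ R) ∩ R) Δ Q)ᶜ = {1,2,6,7,10,12,14,15}
(((P ∩ R) ∩ R) Δ Q)ᶜ ∪ P = {1,2,6,7,10,11,12,14,15}
Q Δ ((P ∩ R) ∩ R) = {3,4,5,8,9,11,13}
(Q Δ ((P ∩ R) ∩ R))ᶜ = {1,2,6,7,10,12,14,15}
(Q Δ ((P ∩ R) ∩ R))ᶜ ∪ P = {1,2,6,7,10,11,12,14,15}
Both equal {1,2,6,7,10,11,12,14,15}, so (((P ∩ R) ∩ R) Δ Q)ᶜ ∪ P = (Q Δ ((P ∩ R) ∩ R))ᶜ ∪ P.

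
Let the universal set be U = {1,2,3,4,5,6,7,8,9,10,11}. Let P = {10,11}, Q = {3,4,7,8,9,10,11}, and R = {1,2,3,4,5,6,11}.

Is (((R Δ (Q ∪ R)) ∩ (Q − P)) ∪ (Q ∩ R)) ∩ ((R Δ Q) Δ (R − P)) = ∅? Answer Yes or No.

Q ∪ R = {1,2,3,4,5,6,7,8,9,10,11}
R Δ (Q ∪ R) = {7,8,9,10}
Q − P = {3,4,7,8,9}
(R Δ (Q ∪ R)) ∩ (Q − P) = {7,8,9}
Q ∩ R = {3,4,11}
((R Δ (Q ∪ R)) ∩ (Q − P)) ∪ (Q ∩ R) = {3,4,7,8,9,11}
R Δ Q = {1,2,5,6,7,8,9,10}
R − P = {1,2,3,4,5,6}
(R Δ Q) Δ (R − P) = {3,4,7,8,9,10}
3 lies in both, so they are not disjoint.

No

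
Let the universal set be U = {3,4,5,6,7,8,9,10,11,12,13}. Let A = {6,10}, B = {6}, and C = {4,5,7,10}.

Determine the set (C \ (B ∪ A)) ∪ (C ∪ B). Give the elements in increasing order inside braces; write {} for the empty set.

B ∪ A = {6,10}
C \ (B ∪ A) = {4,5,7}
C ∪ B = {4,5,6,7,10}
(C \ (B ∪ A)) ∪ (C ∪ B) = {4,5,6,7,10}

{4,5,6,7,10}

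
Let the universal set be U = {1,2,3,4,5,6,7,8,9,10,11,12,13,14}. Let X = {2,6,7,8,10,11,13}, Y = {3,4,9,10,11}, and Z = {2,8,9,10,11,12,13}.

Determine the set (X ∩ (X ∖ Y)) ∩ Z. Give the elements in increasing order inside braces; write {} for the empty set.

{2,8,13}

X ∖ Y = {2,6,7,8,13}
X ∩ (X ∖ Y) = {2,6,7,8,13}
(X ∩ (X ∖ Y)) ∩ Z = {2,8,13}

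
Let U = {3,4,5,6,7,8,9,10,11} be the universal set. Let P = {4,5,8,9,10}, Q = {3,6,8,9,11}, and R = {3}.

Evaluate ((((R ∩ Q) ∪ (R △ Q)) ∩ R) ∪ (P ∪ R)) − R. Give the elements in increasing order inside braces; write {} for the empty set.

R ∩ Q = {3}
R △ Q = {6,8,9,11}
(R ∩ Q) ∪ (R △ Q) = {3,6,8,9,11}
((R ∩ Q) ∪ (R △ Q)) ∩ R = {3}
P ∪ R = {3,4,5,8,9,10}
(((R ∩ Q) ∪ (R △ Q)) ∩ R) ∪ (P ∪ R) = {3,4,5,8,9,10}
((((R ∩ Q) ∪ (R △ Q)) ∩ R) ∪ (P ∪ R)) − R = {4,5,8,9,10}

{4,5,8,9,10}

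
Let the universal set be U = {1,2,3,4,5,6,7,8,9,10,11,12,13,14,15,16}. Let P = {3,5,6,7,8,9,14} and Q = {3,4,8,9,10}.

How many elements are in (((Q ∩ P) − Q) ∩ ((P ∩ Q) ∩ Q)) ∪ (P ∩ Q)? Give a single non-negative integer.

3

Q ∩ P = {3,8,9}
(Q ∩ P) − Q = {}
P ∩ Q = {3,8,9}
(P ∩ Q) ∩ Q = {3,8,9}
((Q ∩ P) − Q) ∩ ((P ∩ Q) ∩ Q) = {}
(((Q ∩ P) − Q) ∩ ((P ∩ Q) ∩ Q)) ∪ (P ∩ Q) = {3,8,9}
|(((Q ∩ P) − Q) ∩ ((P ∩ Q) ∩ Q)) ∪ (P ∩ Q)| = 3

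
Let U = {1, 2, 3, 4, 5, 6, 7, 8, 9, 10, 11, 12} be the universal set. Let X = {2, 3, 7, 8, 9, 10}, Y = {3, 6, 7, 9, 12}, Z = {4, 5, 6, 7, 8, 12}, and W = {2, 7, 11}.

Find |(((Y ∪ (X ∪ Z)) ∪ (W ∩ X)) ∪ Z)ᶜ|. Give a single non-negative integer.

2

X ∪ Z = {2, 3, 4, 5, 6, 7, 8, 9, 10, 12}
Y ∪ (X ∪ Z) = {2, 3, 4, 5, 6, 7, 8, 9, 10, 12}
W ∩ X = {2, 7}
(Y ∪ (X ∪ Z)) ∪ (W ∩ X) = {2, 3, 4, 5, 6, 7, 8, 9, 10, 12}
((Y ∪ (X ∪ Z)) ∪ (W ∩ X)) ∪ Z = {2, 3, 4, 5, 6, 7, 8, 9, 10, 12}
(((Y ∪ (X ∪ Z)) ∪ (W ∩ X)) ∪ Z)ᶜ = {1, 11}
|(((Y ∪ (X ∪ Z)) ∪ (W ∩ X)) ∪ Z)ᶜ| = 2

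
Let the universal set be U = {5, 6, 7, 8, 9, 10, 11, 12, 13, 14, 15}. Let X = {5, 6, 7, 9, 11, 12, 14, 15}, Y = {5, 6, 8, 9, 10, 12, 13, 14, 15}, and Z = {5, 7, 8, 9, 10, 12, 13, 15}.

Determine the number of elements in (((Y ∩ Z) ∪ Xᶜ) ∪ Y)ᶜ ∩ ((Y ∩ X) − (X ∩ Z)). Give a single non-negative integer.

Y ∩ Z = {5, 8, 9, 10, 12, 13, 15}
Xᶜ = {8, 10, 13}
(Y ∩ Z) ∪ Xᶜ = {5, 8, 9, 10, 12, 13, 15}
((Y ∩ Z) ∪ Xᶜ) ∪ Y = {5, 6, 8, 9, 10, 12, 13, 14, 15}
(((Y ∩ Z) ∪ Xᶜ) ∪ Y)ᶜ = {7, 11}
Y ∩ X = {5, 6, 9, 12, 14, 15}
X ∩ Z = {5, 7, 9, 12, 15}
(Y ∩ X) − (X ∩ Z) = {6, 14}
(((Y ∩ Z) ∪ Xᶜ) ∪ Y)ᶜ ∩ ((Y ∩ X) − (X ∩ Z)) = {}
|(((Y ∩ Z) ∪ Xᶜ) ∪ Y)ᶜ ∩ ((Y ∩ X) − (X ∩ Z))| = 0

0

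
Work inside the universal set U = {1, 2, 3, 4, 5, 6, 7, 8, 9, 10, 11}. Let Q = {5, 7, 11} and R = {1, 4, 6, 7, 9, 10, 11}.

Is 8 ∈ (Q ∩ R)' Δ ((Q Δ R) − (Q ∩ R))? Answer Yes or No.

Yes

8 ∉ Q and 8 ∉ R, so 8 ∉ Q ∩ R
8 ∈ (Q ∩ R)' since 8 ∉ (Q ∩ R)
8 ∉ Q and 8 ∉ R, so 8 ∉ Q Δ R
8 ∉ Q and 8 ∉ R, so 8 ∉ Q ∩ R
8 ∉ (Q Δ R) and 8 ∉ (Q ∩ R), so 8 ∉ (Q Δ R) − (Q ∩ R)
8 ∈ (Q ∩ R)' and 8 ∉ ((Q Δ R) − (Q ∩ R)), so 8 ∈ (Q ∩ R)' Δ ((Q Δ R) − (Q ∩ R))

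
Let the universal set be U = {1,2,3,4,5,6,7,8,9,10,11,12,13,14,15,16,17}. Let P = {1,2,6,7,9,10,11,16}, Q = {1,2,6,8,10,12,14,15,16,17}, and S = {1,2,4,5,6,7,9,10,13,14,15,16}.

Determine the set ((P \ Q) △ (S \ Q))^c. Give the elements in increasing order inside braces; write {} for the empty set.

P \ Q = {7,9,11}
S \ Q = {4,5,7,9,13}
(P \ Q) △ (S \ Q) = {4,5,11,13}
((P \ Q) △ (S \ Q))^c = {1,2,3,6,7,8,9,10,12,14,15,16,17}

{1,2,3,6,7,8,9,10,12,14,15,16,17}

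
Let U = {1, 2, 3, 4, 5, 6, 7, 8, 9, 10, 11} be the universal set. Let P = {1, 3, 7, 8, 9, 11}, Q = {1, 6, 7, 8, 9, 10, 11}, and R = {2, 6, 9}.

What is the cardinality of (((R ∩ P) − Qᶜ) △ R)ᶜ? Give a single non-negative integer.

R ∩ P = {9}
Qᶜ = {2, 3, 4, 5}
(R ∩ P) − Qᶜ = {9}
((R ∩ P) − Qᶜ) △ R = {2, 6}
(((R ∩ P) − Qᶜ) △ R)ᶜ = {1, 3, 4, 5, 7, 8, 9, 10, 11}
|(((R ∩ P) − Qᶜ) △ R)ᶜ| = 9

9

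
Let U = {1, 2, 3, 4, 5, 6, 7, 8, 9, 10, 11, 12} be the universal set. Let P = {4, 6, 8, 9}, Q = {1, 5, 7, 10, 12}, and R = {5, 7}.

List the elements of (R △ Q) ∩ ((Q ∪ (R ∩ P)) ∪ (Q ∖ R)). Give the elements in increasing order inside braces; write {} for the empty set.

{1, 10, 12}

R △ Q = {1, 10, 12}
R ∩ P = {}
Q ∪ (R ∩ P) = {1, 5, 7, 10, 12}
Q ∖ R = {1, 10, 12}
(Q ∪ (R ∩ P)) ∪ (Q ∖ R) = {1, 5, 7, 10, 12}
(R △ Q) ∩ ((Q ∪ (R ∩ P)) ∪ (Q ∖ R)) = {1, 10, 12}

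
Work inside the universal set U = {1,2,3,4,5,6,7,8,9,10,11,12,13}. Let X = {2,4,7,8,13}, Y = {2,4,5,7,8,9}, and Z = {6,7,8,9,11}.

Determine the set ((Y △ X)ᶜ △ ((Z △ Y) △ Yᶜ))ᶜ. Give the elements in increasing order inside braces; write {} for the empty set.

Y △ X = {5,9,13}
(Y △ X)ᶜ = {1,2,3,4,6,7,8,10,11,12}
Z △ Y = {2,4,5,6,11}
Yᶜ = {1,3,6,10,11,12,13}
(Z △ Y) △ Yᶜ = {1,2,3,4,5,10,12,13}
(Y △ X)ᶜ △ ((Z △ Y) △ Yᶜ) = {5,6,7,8,11,13}
((Y △ X)ᶜ △ ((Z △ Y) △ Yᶜ))ᶜ = {1,2,3,4,9,10,12}

{1,2,3,4,9,10,12}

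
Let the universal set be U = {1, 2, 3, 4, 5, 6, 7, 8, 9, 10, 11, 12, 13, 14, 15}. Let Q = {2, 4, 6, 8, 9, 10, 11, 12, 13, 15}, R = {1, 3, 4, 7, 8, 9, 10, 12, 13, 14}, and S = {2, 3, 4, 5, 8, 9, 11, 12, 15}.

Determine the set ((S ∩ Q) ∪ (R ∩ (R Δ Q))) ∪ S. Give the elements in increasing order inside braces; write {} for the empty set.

S ∩ Q = {2, 4, 8, 9, 11, 12, 15}
R Δ Q = {1, 2, 3, 6, 7, 11, 14, 15}
R ∩ (R Δ Q) = {1, 3, 7, 14}
(S ∩ Q) ∪ (R ∩ (R Δ Q)) = {1, 2, 3, 4, 7, 8, 9, 11, 12, 14, 15}
((S ∩ Q) ∪ (R ∩ (R Δ Q))) ∪ S = {1, 2, 3, 4, 5, 7, 8, 9, 11, 12, 14, 15}

{1, 2, 3, 4, 5, 7, 8, 9, 11, 12, 14, 15}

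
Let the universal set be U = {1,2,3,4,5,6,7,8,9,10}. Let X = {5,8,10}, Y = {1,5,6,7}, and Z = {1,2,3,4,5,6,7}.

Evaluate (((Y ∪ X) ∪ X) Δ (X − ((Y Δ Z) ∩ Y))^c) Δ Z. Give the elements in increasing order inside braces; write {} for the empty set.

Y ∪ X = {1,5,6,7,8,10}
(Y ∪ X) ∪ X = {1,5,6,7,8,10}
Y Δ Z = {2,3,4}
(Y Δ Z) ∩ Y = {}
X − ((Y Δ Z) ∩ Y) = {5,8,10}
(X − ((Y Δ Z) ∩ Y))^c = {1,2,3,4,6,7,9}
((Y ∪ X) ∪ X) Δ (X − ((Y Δ Z) ∩ Y))^c = {2,3,4,5,8,9,10}
(((Y ∪ X) ∪ X) Δ (X − ((Y Δ Z) ∩ Y))^c) Δ Z = {1,6,7,8,9,10}

{1,6,7,8,9,10}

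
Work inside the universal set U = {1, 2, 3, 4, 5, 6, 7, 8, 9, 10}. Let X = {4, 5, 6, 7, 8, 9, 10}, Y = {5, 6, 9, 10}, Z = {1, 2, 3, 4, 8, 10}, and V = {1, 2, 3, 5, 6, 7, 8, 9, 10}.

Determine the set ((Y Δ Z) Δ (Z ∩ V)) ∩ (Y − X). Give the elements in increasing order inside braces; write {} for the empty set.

{}

Y Δ Z = {1, 2, 3, 4, 5, 6, 8, 9}
Z ∩ V = {1, 2, 3, 8, 10}
(Y Δ Z) Δ (Z ∩ V) = {4, 5, 6, 9, 10}
Y − X = {}
((Y Δ Z) Δ (Z ∩ V)) ∩ (Y − X) = {}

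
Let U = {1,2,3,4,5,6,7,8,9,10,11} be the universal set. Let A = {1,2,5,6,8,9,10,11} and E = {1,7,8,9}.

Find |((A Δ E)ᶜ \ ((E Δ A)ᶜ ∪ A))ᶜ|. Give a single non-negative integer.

11

A Δ E = {2,5,6,7,10,11}
(A Δ E)ᶜ = {1,3,4,8,9}
E Δ A = {2,5,6,7,10,11}
(E Δ A)ᶜ = {1,3,4,8,9}
(E Δ A)ᶜ ∪ A = {1,2,3,4,5,6,8,9,10,11}
(A Δ E)ᶜ \ ((E Δ A)ᶜ ∪ A) = {}
((A Δ E)ᶜ \ ((E Δ A)ᶜ ∪ A))ᶜ = {1,2,3,4,5,6,7,8,9,10,11}
|((A Δ E)ᶜ \ ((E Δ A)ᶜ ∪ A))ᶜ| = 11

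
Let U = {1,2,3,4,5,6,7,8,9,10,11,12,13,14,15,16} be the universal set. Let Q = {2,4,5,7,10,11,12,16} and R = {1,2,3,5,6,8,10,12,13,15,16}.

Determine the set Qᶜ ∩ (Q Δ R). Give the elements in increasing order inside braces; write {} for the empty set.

Qᶜ = {1,3,6,8,9,13,14,15}
Q Δ R = {1,3,4,6,7,8,11,13,15}
Qᶜ ∩ (Q Δ R) = {1,3,6,8,13,15}

{1,3,6,8,13,15}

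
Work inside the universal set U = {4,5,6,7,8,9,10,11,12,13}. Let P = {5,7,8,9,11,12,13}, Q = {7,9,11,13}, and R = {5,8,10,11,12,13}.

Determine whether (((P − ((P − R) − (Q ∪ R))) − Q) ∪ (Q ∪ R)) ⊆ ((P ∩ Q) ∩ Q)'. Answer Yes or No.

P − R = {7,9}
Q ∪ R = {5,7,8,9,10,11,12,13}
(P − R) − (Q ∪ R) = {}
P − ((P − R) − (Q ∪ R)) = {5,7,8,9,11,12,13}
(P − ((P − R) − (Q ∪ R))) − Q = {5,8,12}
((P − ((P − R) − (Q ∪ R))) − Q) ∪ (Q ∪ R) = {5,7,8,9,10,11,12,13}
P ∩ Q = {7,9,11,13}
(P ∩ Q) ∩ Q = {7,9,11,13}
((P ∩ Q) ∩ Q)' = {4,5,6,8,10,12}
7 ∈ ((P − ((P − R) − (Q ∪ R))) − Q) ∪ (Q ∪ R) but 7 ∉ ((P ∩ Q) ∩ Q)', so the inclusion fails.

No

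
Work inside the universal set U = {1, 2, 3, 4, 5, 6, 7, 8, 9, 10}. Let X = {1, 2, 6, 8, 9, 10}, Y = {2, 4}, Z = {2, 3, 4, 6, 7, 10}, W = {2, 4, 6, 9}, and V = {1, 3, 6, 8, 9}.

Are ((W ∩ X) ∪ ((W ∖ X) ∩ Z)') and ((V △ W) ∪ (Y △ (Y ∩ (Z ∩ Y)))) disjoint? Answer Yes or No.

W ∩ X = {2, 6, 9}
W ∖ X = {4}
(W ∖ X) ∩ Z = {4}
((W ∖ X) ∩ Z)' = {1, 2, 3, 5, 6, 7, 8, 9, 10}
(W ∩ X) ∪ ((W ∖ X) ∩ Z)' = {1, 2, 3, 5, 6, 7, 8, 9, 10}
V △ W = {1, 2, 3, 4, 8}
Z ∩ Y = {2, 4}
Y ∩ (Z ∩ Y) = {2, 4}
Y △ (Y ∩ (Z ∩ Y)) = {}
(V △ W) ∪ (Y △ (Y ∩ (Z ∩ Y))) = {1, 2, 3, 4, 8}
1 lies in both, so they are not disjoint.

No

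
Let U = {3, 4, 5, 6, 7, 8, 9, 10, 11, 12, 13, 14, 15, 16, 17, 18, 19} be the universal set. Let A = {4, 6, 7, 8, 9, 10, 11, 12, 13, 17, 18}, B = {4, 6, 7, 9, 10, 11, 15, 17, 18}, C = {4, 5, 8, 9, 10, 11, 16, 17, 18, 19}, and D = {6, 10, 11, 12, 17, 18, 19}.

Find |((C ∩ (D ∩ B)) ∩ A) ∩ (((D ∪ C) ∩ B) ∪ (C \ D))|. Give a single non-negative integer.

D ∩ B = {6, 10, 11, 17, 18}
C ∩ (D ∩ B) = {10, 11, 17, 18}
(C ∩ (D ∩ B)) ∩ A = {10, 11, 17, 18}
D ∪ C = {4, 5, 6, 8, 9, 10, 11, 12, 16, 17, 18, 19}
(D ∪ C) ∩ B = {4, 6, 9, 10, 11, 17, 18}
C \ D = {4, 5, 8, 9, 16}
((D ∪ C) ∩ B) ∪ (C \ D) = {4, 5, 6, 8, 9, 10, 11, 16, 17, 18}
((C ∩ (D ∩ B)) ∩ A) ∩ (((D ∪ C) ∩ B) ∪ (C \ D)) = {10, 11, 17, 18}
|((C ∩ (D ∩ B)) ∩ A) ∩ (((D ∪ C) ∩ B) ∪ (C \ D))| = 4

4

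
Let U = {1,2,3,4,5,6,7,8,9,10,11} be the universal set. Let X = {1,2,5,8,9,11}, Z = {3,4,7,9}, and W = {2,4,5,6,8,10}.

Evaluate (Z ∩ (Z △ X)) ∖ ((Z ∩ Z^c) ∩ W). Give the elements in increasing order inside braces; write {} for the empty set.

Z △ X = {1,2,3,4,5,7,8,11}
Z ∩ (Z △ X) = {3,4,7}
Z^c = {1,2,5,6,8,10,11}
Z ∩ Z^c = {}
(Z ∩ Z^c) ∩ W = {}
(Z ∩ (Z △ X)) ∖ ((Z ∩ Z^c) ∩ W) = {3,4,7}

{3,4,7}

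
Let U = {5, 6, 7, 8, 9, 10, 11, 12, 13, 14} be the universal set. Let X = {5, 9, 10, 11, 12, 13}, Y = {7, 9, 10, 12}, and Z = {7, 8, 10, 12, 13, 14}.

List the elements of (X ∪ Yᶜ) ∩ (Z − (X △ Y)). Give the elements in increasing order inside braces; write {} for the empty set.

{8, 10, 12, 14}

Yᶜ = {5, 6, 8, 11, 13, 14}
X ∪ Yᶜ = {5, 6, 8, 9, 10, 11, 12, 13, 14}
X △ Y = {5, 7, 11, 13}
Z − (X △ Y) = {8, 10, 12, 14}
(X ∪ Yᶜ) ∩ (Z − (X △ Y)) = {8, 10, 12, 14}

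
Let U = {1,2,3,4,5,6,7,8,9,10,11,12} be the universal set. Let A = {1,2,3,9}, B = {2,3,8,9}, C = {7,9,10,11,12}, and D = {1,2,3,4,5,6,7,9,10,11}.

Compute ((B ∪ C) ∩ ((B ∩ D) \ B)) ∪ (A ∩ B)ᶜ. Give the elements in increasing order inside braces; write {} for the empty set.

B ∪ C = {2,3,7,8,9,10,11,12}
B ∩ D = {2,3,9}
(B ∩ D) \ B = {}
(B ∪ C) ∩ ((B ∩ D) \ B) = {}
A ∩ B = {2,3,9}
(A ∩ B)ᶜ = {1,4,5,6,7,8,10,11,12}
((B ∪ C) ∩ ((B ∩ D) \ B)) ∪ (A ∩ B)ᶜ = {1,4,5,6,7,8,10,11,12}

{1,4,5,6,7,8,10,11,12}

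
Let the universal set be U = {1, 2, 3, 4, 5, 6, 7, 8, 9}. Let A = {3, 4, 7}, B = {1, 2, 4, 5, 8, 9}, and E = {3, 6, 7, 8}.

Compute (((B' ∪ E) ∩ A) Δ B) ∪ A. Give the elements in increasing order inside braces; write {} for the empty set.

{1, 2, 3, 4, 5, 7, 8, 9}

B' = {3, 6, 7}
B' ∪ E = {3, 6, 7, 8}
(B' ∪ E) ∩ A = {3, 7}
((B' ∪ E) ∩ A) Δ B = {1, 2, 3, 4, 5, 7, 8, 9}
(((B' ∪ E) ∩ A) Δ B) ∪ A = {1, 2, 3, 4, 5, 7, 8, 9}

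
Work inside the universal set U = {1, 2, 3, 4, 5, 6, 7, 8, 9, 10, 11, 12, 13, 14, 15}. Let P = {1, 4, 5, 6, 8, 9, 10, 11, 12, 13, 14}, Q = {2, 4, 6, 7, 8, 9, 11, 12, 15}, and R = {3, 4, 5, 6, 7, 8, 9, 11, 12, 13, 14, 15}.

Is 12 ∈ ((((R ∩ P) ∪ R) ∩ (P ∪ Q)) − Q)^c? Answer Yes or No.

Yes

12 ∈ R and 12 ∈ P, so 12 ∈ R ∩ P
12 ∈ (R ∩ P) and 12 ∈ R, so 12 ∈ (R ∩ P) ∪ R
12 ∈ P and 12 ∈ Q, so 12 ∈ P ∪ Q
12 ∈ ((R ∩ P) ∪ R) and 12 ∈ (P ∪ Q), so 12 ∈ ((R ∩ P) ∪ R) ∩ (P ∪ Q)
12 ∈ (((R ∩ P) ∪ R) ∩ (P ∪ Q)) and 12 ∈ Q, so 12 ∉ (((R ∩ P) ∪ R) ∩ (P ∪ Q)) − Q
12 ∈ ((((R ∩ P) ∪ R) ∩ (P ∪ Q)) − Q)^c since 12 ∉ ((((R ∩ P) ∪ R) ∩ (P ∪ Q)) − Q)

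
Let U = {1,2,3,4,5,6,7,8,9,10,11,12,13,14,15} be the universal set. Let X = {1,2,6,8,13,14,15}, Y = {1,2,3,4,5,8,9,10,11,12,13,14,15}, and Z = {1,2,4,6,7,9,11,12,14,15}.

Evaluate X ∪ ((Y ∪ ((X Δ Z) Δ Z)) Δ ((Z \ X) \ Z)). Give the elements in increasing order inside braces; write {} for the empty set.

{1,2,3,4,5,6,8,9,10,11,12,13,14,15}

X Δ Z = {4,7,8,9,11,12,13}
(X Δ Z) Δ Z = {1,2,6,8,13,14,15}
Y ∪ ((X Δ Z) Δ Z) = {1,2,3,4,5,6,8,9,10,11,12,13,14,15}
Z \ X = {4,7,9,11,12}
(Z \ X) \ Z = {}
(Y ∪ ((X Δ Z) Δ Z)) Δ ((Z \ X) \ Z) = {1,2,3,4,5,6,8,9,10,11,12,13,14,15}
X ∪ ((Y ∪ ((X Δ Z) Δ Z)) Δ ((Z \ X) \ Z)) = {1,2,3,4,5,6,8,9,10,11,12,13,14,15}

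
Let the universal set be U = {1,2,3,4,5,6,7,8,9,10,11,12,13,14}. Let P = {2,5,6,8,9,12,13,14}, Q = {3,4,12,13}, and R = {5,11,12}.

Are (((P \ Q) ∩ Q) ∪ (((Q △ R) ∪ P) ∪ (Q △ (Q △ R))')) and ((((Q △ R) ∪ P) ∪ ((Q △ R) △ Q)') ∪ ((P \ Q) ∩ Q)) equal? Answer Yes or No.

Yes

P \ Q = {2,5,6,8,9,14}
(P \ Q) ∩ Q = {}
Q △ R = {3,4,5,11,13}
(Q △ R) ∪ P = {2,3,4,5,6,8,9,11,12,13,14}
Q △ (Q △ R) = {5,11,12}
(Q △ (Q △ R))' = {1,2,3,4,6,7,8,9,10,13,14}
((Q △ R) ∪ P) ∪ (Q △ (Q △ R))' = {1,2,3,4,5,6,7,8,9,10,11,12,13,14}
((P \ Q) ∩ Q) ∪ (((Q △ R) ∪ P) ∪ (Q △ (Q △ R))') = {1,2,3,4,5,6,7,8,9,10,11,12,13,14}
(Q △ R) △ Q = {5,11,12}
((Q △ R) △ Q)' = {1,2,3,4,6,7,8,9,10,13,14}
((Q △ R) ∪ P) ∪ ((Q △ R) △ Q)' = {1,2,3,4,5,6,7,8,9,10,11,12,13,14}
(((Q △ R) ∪ P) ∪ ((Q △ R) △ Q)') ∪ ((P \ Q) ∩ Q) = {1,2,3,4,5,6,7,8,9,10,11,12,13,14}
Both equal {1,2,3,4,5,6,7,8,9,10,11,12,13,14}, so ((P \ Q) ∩ Q) ∪ (((Q △ R) ∪ P) ∪ (Q △ (Q △ R))') = (((Q △ R) ∪ P) ∪ ((Q △ R) △ Q)') ∪ ((P \ Q) ∩ Q).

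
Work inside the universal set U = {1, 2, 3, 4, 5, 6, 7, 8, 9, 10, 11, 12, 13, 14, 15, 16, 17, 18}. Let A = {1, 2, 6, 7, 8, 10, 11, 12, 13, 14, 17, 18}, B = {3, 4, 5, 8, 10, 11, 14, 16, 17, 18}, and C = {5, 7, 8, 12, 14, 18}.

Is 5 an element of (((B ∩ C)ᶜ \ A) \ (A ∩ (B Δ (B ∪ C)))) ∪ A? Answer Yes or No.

No

5 ∈ B and 5 ∈ C, so 5 ∈ B ∩ C
5 ∉ (B ∩ C)ᶜ since 5 ∈ (B ∩ C)
5 ∉ (B ∩ C)ᶜ and 5 ∉ A, so 5 ∉ (B ∩ C)ᶜ \ A
5 ∈ B and 5 ∈ C, so 5 ∈ B ∪ C
5 ∈ B and 5 ∈ (B ∪ C), so 5 ∉ B Δ (B ∪ C)
5 ∉ A and 5 ∉ (B Δ (B ∪ C)), so 5 ∉ A ∩ (B Δ (B ∪ C))
5 ∉ ((B ∩ C)ᶜ \ A) and 5 ∉ (A ∩ (B Δ (B ∪ C))), so 5 ∉ ((B ∩ C)ᶜ \ A) \ (A ∩ (B Δ (B ∪ C)))
5 ∉ (((B ∩ C)ᶜ \ A) \ (A ∩ (B Δ (B ∪ C)))) and 5 ∉ A, so 5 ∉ (((B ∩ C)ᶜ \ A) \ (A ∩ (B Δ (B ∪ C)))) ∪ A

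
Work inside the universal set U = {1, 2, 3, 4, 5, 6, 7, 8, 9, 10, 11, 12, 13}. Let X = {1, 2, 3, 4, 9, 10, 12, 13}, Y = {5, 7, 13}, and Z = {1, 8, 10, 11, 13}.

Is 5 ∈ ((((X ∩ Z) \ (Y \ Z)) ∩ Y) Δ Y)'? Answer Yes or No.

5 ∉ X and 5 ∉ Z, so 5 ∉ X ∩ Z
5 ∈ Y and 5 ∉ Z, so 5 ∈ Y \ Z
5 ∉ (X ∩ Z) and 5 ∈ (Y \ Z), so 5 ∉ (X ∩ Z) \ (Y \ Z)
5 ∉ ((X ∩ Z) \ (Y \ Z)) and 5 ∈ Y, so 5 ∉ ((X ∩ Z) \ (Y \ Z)) ∩ Y
5 ∉ (((X ∩ Z) \ (Y \ Z)) ∩ Y) and 5 ∈ Y, so 5 ∈ (((X ∩ Z) \ (Y \ Z)) ∩ Y) Δ Y
5 ∉ ((((X ∩ Z) \ (Y \ Z)) ∩ Y) Δ Y)' since 5 ∈ ((((X ∩ Z) \ (Y \ Z)) ∩ Y) Δ Y)

No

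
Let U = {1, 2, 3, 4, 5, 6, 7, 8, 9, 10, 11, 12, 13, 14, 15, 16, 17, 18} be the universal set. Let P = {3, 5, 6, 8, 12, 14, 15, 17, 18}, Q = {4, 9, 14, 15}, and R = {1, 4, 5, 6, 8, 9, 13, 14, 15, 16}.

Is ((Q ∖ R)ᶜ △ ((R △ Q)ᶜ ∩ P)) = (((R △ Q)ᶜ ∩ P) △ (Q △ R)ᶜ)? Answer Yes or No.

No

Q ∖ R = {}
(Q ∖ R)ᶜ = {1, 2, 3, 4, 5, 6, 7, 8, 9, 10, 11, 12, 13, 14, 15, 16, 17, 18}
R △ Q = {1, 5, 6, 8, 13, 16}
(R △ Q)ᶜ = {2, 3, 4, 7, 9, 10, 11, 12, 14, 15, 17, 18}
(R △ Q)ᶜ ∩ P = {3, 12, 14, 15, 17, 18}
(Q ∖ R)ᶜ △ ((R △ Q)ᶜ ∩ P) = {1, 2, 4, 5, 6, 7, 8, 9, 10, 11, 13, 16}
Q △ R = {1, 5, 6, 8, 13, 16}
(Q △ R)ᶜ = {2, 3, 4, 7, 9, 10, 11, 12, 14, 15, 17, 18}
((R △ Q)ᶜ ∩ P) △ (Q △ R)ᶜ = {2, 4, 7, 9, 10, 11}
1 ∈ (Q ∖ R)ᶜ △ ((R △ Q)ᶜ ∩ P) but 1 ∉ ((R △ Q)ᶜ ∩ P) △ (Q △ R)ᶜ, so they differ.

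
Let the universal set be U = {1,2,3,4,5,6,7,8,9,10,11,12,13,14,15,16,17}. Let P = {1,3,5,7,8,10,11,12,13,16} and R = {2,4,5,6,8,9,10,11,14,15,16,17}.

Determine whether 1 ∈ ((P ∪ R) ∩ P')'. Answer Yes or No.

1 ∈ P and 1 ∉ R, so 1 ∈ P ∪ R
1 ∈ P, so 1 ∉ P'
1 ∈ (P ∪ R) and 1 ∉ P', so 1 ∉ (P ∪ R) ∩ P'
1 ∈ ((P ∪ R) ∩ P')' since 1 ∉ ((P ∪ R) ∩ P')

Yes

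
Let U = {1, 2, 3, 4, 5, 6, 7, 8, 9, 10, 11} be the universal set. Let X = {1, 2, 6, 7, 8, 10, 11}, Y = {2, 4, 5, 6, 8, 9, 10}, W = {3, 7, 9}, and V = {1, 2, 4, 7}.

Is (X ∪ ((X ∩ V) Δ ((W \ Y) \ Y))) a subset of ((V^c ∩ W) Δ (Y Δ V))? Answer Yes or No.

No

X ∩ V = {1, 2, 7}
W \ Y = {3, 7}
(W \ Y) \ Y = {3, 7}
(X ∩ V) Δ ((W \ Y) \ Y) = {1, 2, 3}
X ∪ ((X ∩ V) Δ ((W \ Y) \ Y)) = {1, 2, 3, 6, 7, 8, 10, 11}
V^c = {3, 5, 6, 8, 9, 10, 11}
V^c ∩ W = {3, 9}
Y Δ V = {1, 5, 6, 7, 8, 9, 10}
(V^c ∩ W) Δ (Y Δ V) = {1, 3, 5, 6, 7, 8, 10}
2 ∈ X ∪ ((X ∩ V) Δ ((W \ Y) \ Y)) but 2 ∉ (V^c ∩ W) Δ (Y Δ V), so the inclusion fails.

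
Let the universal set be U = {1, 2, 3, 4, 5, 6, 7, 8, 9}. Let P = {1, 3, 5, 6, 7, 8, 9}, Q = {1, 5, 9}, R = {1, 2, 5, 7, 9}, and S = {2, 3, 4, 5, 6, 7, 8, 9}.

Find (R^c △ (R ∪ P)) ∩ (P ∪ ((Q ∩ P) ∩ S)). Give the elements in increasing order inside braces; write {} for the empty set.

{1, 5, 7, 9}

R^c = {3, 4, 6, 8}
R ∪ P = {1, 2, 3, 5, 6, 7, 8, 9}
R^c △ (R ∪ P) = {1, 2, 4, 5, 7, 9}
Q ∩ P = {1, 5, 9}
(Q ∩ P) ∩ S = {5, 9}
P ∪ ((Q ∩ P) ∩ S) = {1, 3, 5, 6, 7, 8, 9}
(R^c △ (R ∪ P)) ∩ (P ∪ ((Q ∩ P) ∩ S)) = {1, 5, 7, 9}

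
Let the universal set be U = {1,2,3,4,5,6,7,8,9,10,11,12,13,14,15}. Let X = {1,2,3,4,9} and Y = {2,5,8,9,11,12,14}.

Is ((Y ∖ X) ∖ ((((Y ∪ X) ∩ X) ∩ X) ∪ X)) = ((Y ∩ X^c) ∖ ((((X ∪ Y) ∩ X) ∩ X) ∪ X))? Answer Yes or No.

Yes

Y ∖ X = {5,8,11,12,14}
Y ∪ X = {1,2,3,4,5,8,9,11,12,14}
(Y ∪ X) ∩ X = {1,2,3,4,9}
((Y ∪ X) ∩ X) ∩ X = {1,2,3,4,9}
(((Y ∪ X) ∩ X) ∩ X) ∪ X = {1,2,3,4,9}
(Y ∖ X) ∖ ((((Y ∪ X) ∩ X) ∩ X) ∪ X) = {5,8,11,12,14}
X^c = {5,6,7,8,10,11,12,13,14,15}
Y ∩ X^c = {5,8,11,12,14}
X ∪ Y = {1,2,3,4,5,8,9,11,12,14}
(X ∪ Y) ∩ X = {1,2,3,4,9}
((X ∪ Y) ∩ X) ∩ X = {1,2,3,4,9}
(((X ∪ Y) ∩ X) ∩ X) ∪ X = {1,2,3,4,9}
(Y ∩ X^c) ∖ ((((X ∪ Y) ∩ X) ∩ X) ∪ X) = {5,8,11,12,14}
Both equal {5,8,11,12,14}, so (Y ∖ X) ∖ ((((Y ∪ X) ∩ X) ∩ X) ∪ X) = (Y ∩ X^c) ∖ ((((X ∪ Y) ∩ X) ∩ X) ∪ X).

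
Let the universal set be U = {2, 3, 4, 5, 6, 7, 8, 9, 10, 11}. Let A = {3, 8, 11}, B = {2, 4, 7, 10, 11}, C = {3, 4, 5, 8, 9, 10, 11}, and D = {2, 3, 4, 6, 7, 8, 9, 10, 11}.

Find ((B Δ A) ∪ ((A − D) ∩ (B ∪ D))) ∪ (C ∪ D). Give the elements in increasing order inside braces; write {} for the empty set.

B Δ A = {2, 3, 4, 7, 8, 10}
A − D = {}
B ∪ D = {2, 3, 4, 6, 7, 8, 9, 10, 11}
(A − D) ∩ (B ∪ D) = {}
(B Δ A) ∪ ((A − D) ∩ (B ∪ D)) = {2, 3, 4, 7, 8, 10}
C ∪ D = {2, 3, 4, 5, 6, 7, 8, 9, 10, 11}
((B Δ A) ∪ ((A − D) ∩ (B ∪ D))) ∪ (C ∪ D) = {2, 3, 4, 5, 6, 7, 8, 9, 10, 11}

{2, 3, 4, 5, 6, 7, 8, 9, 10, 11}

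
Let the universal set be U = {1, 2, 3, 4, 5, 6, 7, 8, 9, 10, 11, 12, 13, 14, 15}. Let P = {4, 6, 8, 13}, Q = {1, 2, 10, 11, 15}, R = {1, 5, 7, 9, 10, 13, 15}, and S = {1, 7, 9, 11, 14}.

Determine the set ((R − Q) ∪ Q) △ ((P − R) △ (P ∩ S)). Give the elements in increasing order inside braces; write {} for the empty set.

R − Q = {5, 7, 9, 13}
(R − Q) ∪ Q = {1, 2, 5, 7, 9, 10, 11, 13, 15}
P − R = {4, 6, 8}
P ∩ S = {}
(P − R) △ (P ∩ S) = {4, 6, 8}
((R − Q) ∪ Q) △ ((P − R) △ (P ∩ S)) = {1, 2, 4, 5, 6, 7, 8, 9, 10, 11, 13, 15}

{1, 2, 4, 5, 6, 7, 8, 9, 10, 11, 13, 15}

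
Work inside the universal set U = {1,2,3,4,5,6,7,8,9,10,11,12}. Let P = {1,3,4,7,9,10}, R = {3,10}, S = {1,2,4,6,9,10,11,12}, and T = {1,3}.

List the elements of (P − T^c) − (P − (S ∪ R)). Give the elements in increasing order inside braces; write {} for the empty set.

T^c = {2,4,5,6,7,8,9,10,11,12}
P − T^c = {1,3}
S ∪ R = {1,2,3,4,6,9,10,11,12}
P − (S ∪ R) = {7}
(P − T^c) − (P − (S ∪ R)) = {1,3}

{1,3}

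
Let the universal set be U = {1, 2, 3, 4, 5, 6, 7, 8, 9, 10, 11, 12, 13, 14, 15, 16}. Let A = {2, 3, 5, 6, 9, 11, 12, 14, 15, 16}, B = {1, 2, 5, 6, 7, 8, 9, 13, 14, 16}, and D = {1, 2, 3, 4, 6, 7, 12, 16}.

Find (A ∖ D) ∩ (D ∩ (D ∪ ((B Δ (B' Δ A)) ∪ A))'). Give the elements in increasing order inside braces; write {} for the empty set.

{}

A ∖ D = {5, 9, 11, 14, 15}
B' = {3, 4, 10, 11, 12, 15}
B' Δ A = {2, 4, 5, 6, 9, 10, 14, 16}
B Δ (B' Δ A) = {1, 4, 7, 8, 10, 13}
(B Δ (B' Δ A)) ∪ A = {1, 2, 3, 4, 5, 6, 7, 8, 9, 10, 11, 12, 13, 14, 15, 16}
D ∪ ((B Δ (B' Δ A)) ∪ A) = {1, 2, 3, 4, 5, 6, 7, 8, 9, 10, 11, 12, 13, 14, 15, 16}
(D ∪ ((B Δ (B' Δ A)) ∪ A))' = {}
D ∩ (D ∪ ((B Δ (B' Δ A)) ∪ A))' = {}
(A ∖ D) ∩ (D ∩ (D ∪ ((B Δ (B' Δ A)) ∪ A))') = {}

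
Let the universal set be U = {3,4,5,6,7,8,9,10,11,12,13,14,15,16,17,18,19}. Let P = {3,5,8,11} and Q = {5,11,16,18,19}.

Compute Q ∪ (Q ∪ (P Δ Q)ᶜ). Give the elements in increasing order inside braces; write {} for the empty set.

P Δ Q = {3,8,16,18,19}
(P Δ Q)ᶜ = {4,5,6,7,9,10,11,12,13,14,15,17}
Q ∪ (P Δ Q)ᶜ = {4,5,6,7,9,10,11,12,13,14,15,16,17,18,19}
Q ∪ (Q ∪ (P Δ Q)ᶜ) = {4,5,6,7,9,10,11,12,13,14,15,16,17,18,19}

{4,5,6,7,9,10,11,12,13,14,15,16,17,18,19}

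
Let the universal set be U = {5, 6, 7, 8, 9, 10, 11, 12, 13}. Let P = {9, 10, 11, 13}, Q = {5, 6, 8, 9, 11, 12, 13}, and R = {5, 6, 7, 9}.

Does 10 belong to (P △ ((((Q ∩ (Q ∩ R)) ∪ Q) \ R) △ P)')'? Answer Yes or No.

10 ∉ Q and 10 ∉ R, so 10 ∉ Q ∩ R
10 ∉ Q and 10 ∉ (Q ∩ R), so 10 ∉ Q ∩ (Q ∩ R)
10 ∉ (Q ∩ (Q ∩ R)) and 10 ∉ Q, so 10 ∉ (Q ∩ (Q ∩ R)) ∪ Q
10 ∉ ((Q ∩ (Q ∩ R)) ∪ Q) and 10 ∉ R, so 10 ∉ ((Q ∩ (Q ∩ R)) ∪ Q) \ R
10 ∉ (((Q ∩ (Q ∩ R)) ∪ Q) \ R) and 10 ∈ P, so 10 ∈ (((Q ∩ (Q ∩ R)) ∪ Q) \ R) △ P
10 ∉ ((((Q ∩ (Q ∩ R)) ∪ Q) \ R) △ P)' since 10 ∈ ((((Q ∩ (Q ∩ R)) ∪ Q) \ R) △ P)
10 ∈ P and 10 ∉ ((((Q ∩ (Q ∩ R)) ∪ Q) \ R) △ P)', so 10 ∈ P △ ((((Q ∩ (Q ∩ R)) ∪ Q) \ R) △ P)'
10 ∉ (P △ ((((Q ∩ (Q ∩ R)) ∪ Q) \ R) △ P)')' since 10 ∈ (P △ ((((Q ∩ (Q ∩ R)) ∪ Q) \ R) △ P)')

No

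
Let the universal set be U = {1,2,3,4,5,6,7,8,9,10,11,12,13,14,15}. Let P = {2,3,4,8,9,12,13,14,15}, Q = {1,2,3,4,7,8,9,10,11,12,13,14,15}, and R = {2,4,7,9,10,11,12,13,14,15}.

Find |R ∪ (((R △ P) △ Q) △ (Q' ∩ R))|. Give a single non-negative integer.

11

R △ P = {3,7,8,10,11}
(R △ P) △ Q = {1,2,4,9,12,13,14,15}
Q' = {5,6}
Q' ∩ R = {}
((R △ P) △ Q) △ (Q' ∩ R) = {1,2,4,9,12,13,14,15}
R ∪ (((R △ P) △ Q) △ (Q' ∩ R)) = {1,2,4,7,9,10,11,12,13,14,15}
|R ∪ (((R △ P) △ Q) △ (Q' ∩ R))| = 11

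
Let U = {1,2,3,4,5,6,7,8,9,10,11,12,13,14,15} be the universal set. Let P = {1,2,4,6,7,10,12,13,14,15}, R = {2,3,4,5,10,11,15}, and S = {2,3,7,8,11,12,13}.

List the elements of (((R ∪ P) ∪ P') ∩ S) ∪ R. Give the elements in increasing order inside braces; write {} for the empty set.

R ∪ P = {1,2,3,4,5,6,7,10,11,12,13,14,15}
P' = {3,5,8,9,11}
(R ∪ P) ∪ P' = {1,2,3,4,5,6,7,8,9,10,11,12,13,14,15}
((R ∪ P) ∪ P') ∩ S = {2,3,7,8,11,12,13}
(((R ∪ P) ∪ P') ∩ S) ∪ R = {2,3,4,5,7,8,10,11,12,13,15}

{2,3,4,5,7,8,10,11,12,13,15}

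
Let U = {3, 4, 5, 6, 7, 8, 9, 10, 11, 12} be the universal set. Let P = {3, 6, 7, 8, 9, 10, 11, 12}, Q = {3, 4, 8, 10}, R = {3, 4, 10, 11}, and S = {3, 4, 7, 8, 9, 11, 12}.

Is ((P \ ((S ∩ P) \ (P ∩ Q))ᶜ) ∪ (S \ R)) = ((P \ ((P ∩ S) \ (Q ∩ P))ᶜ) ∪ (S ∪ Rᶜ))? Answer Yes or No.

S ∩ P = {3, 7, 8, 9, 11, 12}
P ∩ Q = {3, 8, 10}
(S ∩ P) \ (P ∩ Q) = {7, 9, 11, 12}
((S ∩ P) \ (P ∩ Q))ᶜ = {3, 4, 5, 6, 8, 10}
P \ ((S ∩ P) \ (P ∩ Q))ᶜ = {7, 9, 11, 12}
S \ R = {7, 8, 9, 12}
(P \ ((S ∩ P) \ (P ∩ Q))ᶜ) ∪ (S \ R) = {7, 8, 9, 11, 12}
P ∩ S = {3, 7, 8, 9, 11, 12}
Q ∩ P = {3, 8, 10}
(P ∩ S) \ (Q ∩ P) = {7, 9, 11, 12}
((P ∩ S) \ (Q ∩ P))ᶜ = {3, 4, 5, 6, 8, 10}
P \ ((P ∩ S) \ (Q ∩ P))ᶜ = {7, 9, 11, 12}
Rᶜ = {5, 6, 7, 8, 9, 12}
S ∪ Rᶜ = {3, 4, 5, 6, 7, 8, 9, 11, 12}
(P \ ((P ∩ S) \ (Q ∩ P))ᶜ) ∪ (S ∪ Rᶜ) = {3, 4, 5, 6, 7, 8, 9, 11, 12}
3 ∈ (P \ ((P ∩ S) \ (Q ∩ P))ᶜ) ∪ (S ∪ Rᶜ) but 3 ∉ (P \ ((S ∩ P) \ (P ∩ Q))ᶜ) ∪ (S \ R), so they differ.

No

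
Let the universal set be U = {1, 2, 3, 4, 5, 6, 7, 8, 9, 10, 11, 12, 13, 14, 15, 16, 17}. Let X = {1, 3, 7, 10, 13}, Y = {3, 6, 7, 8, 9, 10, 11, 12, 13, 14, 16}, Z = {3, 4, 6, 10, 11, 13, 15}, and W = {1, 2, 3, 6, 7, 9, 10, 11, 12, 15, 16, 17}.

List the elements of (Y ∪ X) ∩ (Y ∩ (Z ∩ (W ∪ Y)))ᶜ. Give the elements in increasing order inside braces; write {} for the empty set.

Y ∪ X = {1, 3, 6, 7, 8, 9, 10, 11, 12, 13, 14, 16}
W ∪ Y = {1, 2, 3, 6, 7, 8, 9, 10, 11, 12, 13, 14, 15, 16, 17}
Z ∩ (W ∪ Y) = {3, 6, 10, 11, 13, 15}
Y ∩ (Z ∩ (W ∪ Y)) = {3, 6, 10, 11, 13}
(Y ∩ (Z ∩ (W ∪ Y)))ᶜ = {1, 2, 4, 5, 7, 8, 9, 12, 14, 15, 16, 17}
(Y ∪ X) ∩ (Y ∩ (Z ∩ (W ∪ Y)))ᶜ = {1, 7, 8, 9, 12, 14, 16}

{1, 7, 8, 9, 12, 14, 16}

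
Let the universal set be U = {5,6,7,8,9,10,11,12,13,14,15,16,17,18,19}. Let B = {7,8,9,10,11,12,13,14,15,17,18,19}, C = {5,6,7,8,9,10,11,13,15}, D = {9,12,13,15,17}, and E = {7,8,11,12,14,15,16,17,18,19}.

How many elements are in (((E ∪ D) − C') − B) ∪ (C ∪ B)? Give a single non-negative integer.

E ∪ D = {7,8,9,11,12,13,14,15,16,17,18,19}
C' = {12,14,16,17,18,19}
(E ∪ D) − C' = {7,8,9,11,13,15}
((E ∪ D) − C') − B = {}
C ∪ B = {5,6,7,8,9,10,11,12,13,14,15,17,18,19}
(((E ∪ D) − C') − B) ∪ (C ∪ B) = {5,6,7,8,9,10,11,12,13,14,15,17,18,19}
|(((E ∪ D) − C') − B) ∪ (C ∪ B)| = 14

14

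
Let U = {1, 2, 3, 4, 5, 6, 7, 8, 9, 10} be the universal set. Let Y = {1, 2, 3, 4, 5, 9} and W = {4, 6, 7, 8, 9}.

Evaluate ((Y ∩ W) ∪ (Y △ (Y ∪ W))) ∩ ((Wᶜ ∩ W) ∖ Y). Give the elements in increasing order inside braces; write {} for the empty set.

{}

Y ∩ W = {4, 9}
Y ∪ W = {1, 2, 3, 4, 5, 6, 7, 8, 9}
Y △ (Y ∪ W) = {6, 7, 8}
(Y ∩ W) ∪ (Y △ (Y ∪ W)) = {4, 6, 7, 8, 9}
Wᶜ = {1, 2, 3, 5, 10}
Wᶜ ∩ W = {}
(Wᶜ ∩ W) ∖ Y = {}
((Y ∩ W) ∪ (Y △ (Y ∪ W))) ∩ ((Wᶜ ∩ W) ∖ Y) = {}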